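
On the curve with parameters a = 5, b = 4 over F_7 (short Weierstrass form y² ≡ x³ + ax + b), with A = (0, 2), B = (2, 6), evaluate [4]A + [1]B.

(0, 2)

First 4A:
Double-and-add on 4 = (100)₂. Start with A = (0, 2) for the leading 1-bit.
double: tangent at (0, 2): λ = (3·0² + 5)/(2·2) ≡ 5/4. 4⁻¹ ≡ 2 (mod 7), so λ ≡ 5·2 ≡ 3.
  x = λ² - 0 - 0 = 9 - 0 ≡ 2; y = λ·(0 - 2) - 2 ≡ 6. → (2, 6)
double: tangent at (2, 6): λ = (3·2² + 5)/(2·6) ≡ 3/5. 5⁻¹ ≡ 3 (mod 7), so λ ≡ 3·3 ≡ 2.
  x = λ² - 2 - 2 = 4 - 4 ≡ 0; y = λ·(2 - 0) - 6 ≡ 5. → (0, 5)
4A = (0, 5).
Finally 4A + B:
(0, 5) + (2, 6). λ = (6 - 5)/(2 - 0) ≡ 1/2 mod 7. 2⁻¹ ≡ 4 (mod 7), so λ ≡ 4.
  x = λ² - 0 - 2 = 16 - 2 ≡ 0; y = λ·(0 - 0) - 5 ≡ 2. → (0, 2)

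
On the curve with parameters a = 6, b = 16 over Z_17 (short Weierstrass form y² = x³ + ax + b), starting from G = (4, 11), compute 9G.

(15, 9)

Repeated addition: build up to 9G.
2G: tangent at (4, 11): λ = (3·4² + 6)/(2·11) ≡ 3/5. 5⁻¹ ≡ 7 (mod 17) since 5·7 = 35 ≡ 1, so λ ≡ 3·7 ≡ 4.
  x = λ² - 4 - 4 = 16 - 8 ≡ 8; y = λ·(4 - 8) - 11 ≡ 7. → (8, 7)
3G: (8, 7) + (4, 11). λ = (11 - 7)/(4 - 8) ≡ 4/13 mod 17. 13⁻¹ ≡ 4 (mod 17) since 13·4 = 52 ≡ 1, so λ ≡ 16.
  x = λ² - 8 - 4 = 256 - 12 ≡ 6; y = λ·(8 - 6) - 7 ≡ 8. → (6, 8)
4G: (6, 8) + (4, 11). λ = (11 - 8)/(4 - 6) ≡ 3/15 mod 17. 15⁻¹ ≡ 8 (mod 17), so λ ≡ 7.
  x = λ² - 6 - 4 = 49 - 10 ≡ 5; y = λ·(6 - 5) - 8 ≡ 16. → (5, 16)
5G: (5, 16) + (4, 11). λ = (11 - 16)/(4 - 5) ≡ 12/16 mod 17. 16⁻¹ ≡ 16 (mod 17) since 16·16 = 256 ≡ 1, so λ ≡ 5.
  x = λ² - 5 - 4 = 25 - 9 ≡ 16; y = λ·(5 - 16) - 16 ≡ 14. → (16, 14)
6G: (16, 14) + (4, 11). λ = (11 - 14)/(4 - 16) ≡ 14/5 mod 17. 5⁻¹ ≡ 7 (mod 17) since 5·7 = 35 ≡ 1, so λ ≡ 13.
  x = λ² - 16 - 4 = 169 - 20 ≡ 13; y = λ·(16 - 13) - 14 ≡ 8. → (13, 8)
7G: (13, 8) + (4, 11). λ = (11 - 8)/(4 - 13) ≡ 3/8 mod 17. 8⁻¹ ≡ 15 (mod 17), so λ ≡ 11.
  x = λ² - 13 - 4 = 121 - 17 ≡ 2; y = λ·(13 - 2) - 8 ≡ 11. → (2, 11)
8G: (2, 11) + (4, 11). λ = (11 - 11)/(4 - 2) ≡ 0/2 mod 17. 2⁻¹ ≡ 9 (mod 17), so λ ≡ 0.
  x = λ² - 2 - 4 = 0 - 6 ≡ 11; y = λ·(2 - 11) - 11 ≡ 6. → (11, 6)
9G: (11, 6) + (4, 11). λ = (11 - 6)/(4 - 11) ≡ 5/10 mod 17. 10⁻¹ ≡ 12 (mod 17), so λ ≡ 9.
  x = λ² - 11 - 4 = 81 - 15 ≡ 15; y = λ·(11 - 15) - 6 ≡ 9. → (15, 9)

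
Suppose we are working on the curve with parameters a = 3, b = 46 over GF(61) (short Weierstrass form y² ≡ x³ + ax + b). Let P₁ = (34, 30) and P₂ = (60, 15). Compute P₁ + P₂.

(34, 30) + (60, 15). λ = (15 - 30)/(60 - 34) ≡ 46/26 mod 61. 26⁻¹ ≡ 54 (mod 61) since 26·54 = 1404 ≡ 1, so λ ≡ 44.
  x = λ² - 34 - 60 = 1936 - 94 ≡ 12; y = λ·(34 - 12) - 30 ≡ 23. → (12, 23)

(12, 23)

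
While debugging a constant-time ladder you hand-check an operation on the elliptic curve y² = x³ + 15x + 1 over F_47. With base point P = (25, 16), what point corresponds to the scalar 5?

Repeated addition: build up to 5P.
2P: tangent at (25, 16): λ = (3·25² + 15)/(2·16) ≡ 10/32. 32⁻¹ ≡ 25 (mod 47), so λ ≡ 10·25 ≡ 15.
  x = λ² - 25 - 25 = 225 - 50 ≡ 34; y = λ·(25 - 34) - 16 ≡ 37. → (34, 37)
3P: (34, 37) + (25, 16). λ = (16 - 37)/(25 - 34) ≡ 26/38 mod 47. 38⁻¹ ≡ 26 (mod 47), so λ ≡ 18.
  x = λ² - 34 - 25 = 324 - 59 ≡ 30; y = λ·(34 - 30) - 37 ≡ 35. → (30, 35)
4P: (30, 35) + (25, 16). λ = (16 - 35)/(25 - 30) ≡ 28/42 mod 47. 42⁻¹ ≡ 28 (mod 47), so λ ≡ 32.
  x = λ² - 30 - 25 = 1024 - 55 ≡ 29; y = λ·(30 - 29) - 35 ≡ 44. → (29, 44)
5P: (29, 44) + (25, 16). λ = (16 - 44)/(25 - 29) ≡ 19/43 mod 47. 43⁻¹ ≡ 35 (mod 47) since 43·35 = 1505 ≡ 1, so λ ≡ 7.
  x = λ² - 29 - 25 = 49 - 54 ≡ 42; y = λ·(29 - 42) - 44 ≡ 6. → (42, 6)

(42, 6)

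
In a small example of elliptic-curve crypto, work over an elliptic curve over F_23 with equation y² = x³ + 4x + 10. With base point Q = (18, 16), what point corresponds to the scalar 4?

Repeated addition: build up to 4Q.
2Q: tangent at (18, 16): λ = (3·18² + 4)/(2·16) ≡ 10/9. 9⁻¹ ≡ 18 (mod 23) since 9·18 = 162 ≡ 1, so λ ≡ 10·18 ≡ 19.
  x = λ² - 18 - 18 = 361 - 36 ≡ 3; y = λ·(18 - 3) - 16 ≡ 16. → (3, 16)
3Q: (3, 16) + (18, 16). λ = (16 - 16)/(18 - 3) ≡ 0/15 mod 23. 15⁻¹ ≡ 20 (mod 23), so λ ≡ 0.
  x = λ² - 3 - 18 = 0 - 21 ≡ 2; y = λ·(3 - 2) - 16 ≡ 7. → (2, 7)
4Q: (2, 7) + (18, 16). λ = (16 - 7)/(18 - 2) ≡ 9/16 mod 23. 16⁻¹ ≡ 13 (mod 23), so λ ≡ 2.
  x = λ² - 2 - 18 = 4 - 20 ≡ 7; y = λ·(2 - 7) - 7 ≡ 6. → (7, 6)

(7, 6)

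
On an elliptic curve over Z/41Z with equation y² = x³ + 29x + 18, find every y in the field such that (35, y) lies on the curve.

none

x³ + 29x + 18 = 43908 ≡ 38 (mod 41).
38 is a non-residue mod 41; no y exists.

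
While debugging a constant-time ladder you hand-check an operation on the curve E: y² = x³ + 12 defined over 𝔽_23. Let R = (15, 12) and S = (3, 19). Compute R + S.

(17, 16)

(15, 12) + (3, 19). λ = (19 - 12)/(3 - 15) ≡ 7/11 mod 23. 11⁻¹ ≡ 21 (mod 23), so λ ≡ 9.
  x = λ² - 15 - 3 = 81 - 18 ≡ 17; y = λ·(15 - 17) - 12 ≡ 16. → (17, 16)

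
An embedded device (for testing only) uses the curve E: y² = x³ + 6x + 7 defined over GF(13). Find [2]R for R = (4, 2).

(2, 12)

tangent at (4, 2): λ = (3·4² + 6)/(2·2) ≡ 2/4. 4⁻¹ ≡ 10 (mod 13), so λ ≡ 2·10 ≡ 7.
  x = λ² - 4 - 4 = 49 - 8 ≡ 2; y = λ·(4 - 2) - 2 ≡ 12. → (2, 12)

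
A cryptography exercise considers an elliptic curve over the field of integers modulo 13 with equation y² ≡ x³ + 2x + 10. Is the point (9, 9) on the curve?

y² = 9² ≡ 3; x³ + 2x + 10 = 757 ≡ 3 (mod 13). 3 = 3.

yes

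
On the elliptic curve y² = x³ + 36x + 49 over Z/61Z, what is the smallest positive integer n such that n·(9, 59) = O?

2P: tangent at (9, 59): λ = (3·9² + 36)/(2·59) ≡ 35/57. 57⁻¹ ≡ 15 (mod 61) since 57·15 = 855 ≡ 1, so λ ≡ 35·15 ≡ 37.
  x = λ² - 9 - 9 = 1369 - 18 ≡ 9; y = λ·(9 - 9) - 59 ≡ 2. → (9, 2)
3P: (9, 2) + (9, 59): same x and y₁ ≡ -y₂, so the sum is O.
3P = O, so the order is 3.

3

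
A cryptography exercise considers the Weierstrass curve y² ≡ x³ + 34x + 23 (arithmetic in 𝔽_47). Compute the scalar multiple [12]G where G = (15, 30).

(18, 34)

Repeated addition: build up to 12G.
2G: tangent at (15, 30): λ = (3·15² + 34)/(2·30) ≡ 4/13. 13⁻¹ ≡ 29 (mod 47) since 13·29 = 377 ≡ 1, so λ ≡ 4·29 ≡ 22.
  x = λ² - 15 - 15 = 484 - 30 ≡ 31; y = λ·(15 - 31) - 30 ≡ 41. → (31, 41)
3G: (31, 41) + (15, 30). λ = (30 - 41)/(15 - 31) ≡ 36/31 mod 47. 31⁻¹ ≡ 44 (mod 47), so λ ≡ 33.
  x = λ² - 31 - 15 = 1089 - 46 ≡ 9; y = λ·(31 - 9) - 41 ≡ 27. → (9, 27)
4G: (9, 27) + (15, 30). λ = (30 - 27)/(15 - 9) ≡ 3/6 mod 47. 6⁻¹ ≡ 8 (mod 47), so λ ≡ 24.
  x = λ² - 9 - 15 = 576 - 24 ≡ 35; y = λ·(9 - 35) - 27 ≡ 7. → (35, 7)
5G: (35, 7) + (15, 30). λ = (30 - 7)/(15 - 35) ≡ 23/27 mod 47. 27⁻¹ ≡ 7 (mod 47) since 27·7 = 189 ≡ 1, so λ ≡ 20.
  x = λ² - 35 - 15 = 400 - 50 ≡ 21; y = λ·(35 - 21) - 7 ≡ 38. → (21, 38)
6G: (21, 38) + (15, 30). λ = (30 - 38)/(15 - 21) ≡ 39/41 mod 47. 41⁻¹ ≡ 39 (mod 47) since 41·39 = 1599 ≡ 1, so λ ≡ 17.
  x = λ² - 21 - 15 = 289 - 36 ≡ 18; y = λ·(21 - 18) - 38 ≡ 13. → (18, 13)
7G: (18, 13) + (15, 30). λ = (30 - 13)/(15 - 18) ≡ 17/44 mod 47. 44⁻¹ ≡ 31 (mod 47), so λ ≡ 10.
  x = λ² - 18 - 15 = 100 - 33 ≡ 20; y = λ·(18 - 20) - 13 ≡ 14. → (20, 14)
8G: (20, 14) + (15, 30). λ = (30 - 14)/(15 - 20) ≡ 16/42 mod 47. 42⁻¹ ≡ 28 (mod 47), so λ ≡ 25.
  x = λ² - 20 - 15 = 625 - 35 ≡ 26; y = λ·(20 - 26) - 14 ≡ 24. → (26, 24)
9G: (26, 24) + (15, 30). λ = (30 - 24)/(15 - 26) ≡ 6/36 mod 47. 36⁻¹ ≡ 17 (mod 47), so λ ≡ 8.
  x = λ² - 26 - 15 = 64 - 41 ≡ 23; y = λ·(26 - 23) - 24 ≡ 0. → (23, 0)
10G: (23, 0) + (15, 30). λ = (30 - 0)/(15 - 23) ≡ 30/39 mod 47. 39⁻¹ ≡ 41 (mod 47), so λ ≡ 8.
  x = λ² - 23 - 15 = 64 - 38 ≡ 26; y = λ·(23 - 26) - 0 ≡ 23. → (26, 23)
11G: (26, 23) + (15, 30). λ = (30 - 23)/(15 - 26) ≡ 7/36 mod 47. 36⁻¹ ≡ 17 (mod 47), so λ ≡ 25.
  x = λ² - 26 - 15 = 625 - 41 ≡ 20; y = λ·(26 - 20) - 23 ≡ 33. → (20, 33)
12G: (20, 33) + (15, 30). λ = (30 - 33)/(15 - 20) ≡ 44/42 mod 47. 42⁻¹ ≡ 28 (mod 47), so λ ≡ 10.
  x = λ² - 20 - 15 = 100 - 35 ≡ 18; y = λ·(20 - 18) - 33 ≡ 34. → (18, 34)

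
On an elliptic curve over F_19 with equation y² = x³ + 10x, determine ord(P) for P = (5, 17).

2P: tangent at (5, 17): λ = (3·5² + 10)/(2·17) ≡ 9/15. 15⁻¹ ≡ 14 (mod 19), so λ ≡ 9·14 ≡ 12.
  x = λ² - 5 - 5 = 144 - 10 ≡ 1; y = λ·(5 - 1) - 17 ≡ 12. → (1, 12)
3P: (1, 12) + (5, 17). λ = (17 - 12)/(5 - 1) ≡ 5/4 mod 19. 4⁻¹ ≡ 5 (mod 19) since 4·5 = 20 ≡ 1, so λ ≡ 6.
  x = λ² - 1 - 5 = 36 - 6 ≡ 11; y = λ·(1 - 11) - 12 ≡ 4. → (11, 4)
4P: (11, 4) + (5, 17). λ = (17 - 4)/(5 - 11) ≡ 13/13 mod 19. 13⁻¹ ≡ 3 (mod 19), so λ ≡ 1.
  x = λ² - 11 - 5 = 1 - 16 ≡ 4; y = λ·(11 - 4) - 4 ≡ 3. → (4, 3)
5P: (4, 3) + (5, 17). λ = (17 - 3)/(5 - 4) ≡ 14/1 mod 19. 1⁻¹ ≡ 1 (mod 19) since 1·1 = 1 ≡ 1, so λ ≡ 14.
  x = λ² - 4 - 5 = 196 - 9 ≡ 16; y = λ·(4 - 16) - 3 ≡ 0. → (16, 0)
6P: (16, 0) + (5, 17). λ = (17 - 0)/(5 - 16) ≡ 17/8 mod 19. 8⁻¹ ≡ 12 (mod 19), so λ ≡ 14.
  x = λ² - 16 - 5 = 196 - 21 ≡ 4; y = λ·(16 - 4) - 0 ≡ 16. → (4, 16)
7P: (4, 16) + (5, 17). λ = (17 - 16)/(5 - 4) ≡ 1/1 mod 19. 1⁻¹ ≡ 1 (mod 19), so λ ≡ 1.
  x = λ² - 4 - 5 = 1 - 9 ≡ 11; y = λ·(4 - 11) - 16 ≡ 15. → (11, 15)
8P: (11, 15) + (5, 17). λ = (17 - 15)/(5 - 11) ≡ 2/13 mod 19. 13⁻¹ ≡ 3 (mod 19), so λ ≡ 6.
  x = λ² - 11 - 5 = 36 - 16 ≡ 1; y = λ·(11 - 1) - 15 ≡ 7. → (1, 7)
9P: (1, 7) + (5, 17). λ = (17 - 7)/(5 - 1) ≡ 10/4 mod 19. 4⁻¹ ≡ 5 (mod 19) since 4·5 = 20 ≡ 1, so λ ≡ 12.
  x = λ² - 1 - 5 = 144 - 6 ≡ 5; y = λ·(1 - 5) - 7 ≡ 2. → (5, 2)
10P: (5, 2) + (5, 17): same x and y₁ ≡ -y₂, so the sum is ∞.
10P = ∞, so the order is 10.

10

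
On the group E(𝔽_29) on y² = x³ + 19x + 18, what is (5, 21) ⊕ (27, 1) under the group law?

(17, 11)

(5, 21) + (27, 1). λ = (1 - 21)/(27 - 5) ≡ 9/22 mod 29. 22⁻¹ ≡ 4 (mod 29), so λ ≡ 7.
  x = λ² - 5 - 27 = 49 - 32 ≡ 17; y = λ·(5 - 17) - 21 ≡ 11. → (17, 11)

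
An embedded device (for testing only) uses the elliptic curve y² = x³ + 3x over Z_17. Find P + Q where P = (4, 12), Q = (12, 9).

(4, 12) + (12, 9). λ = (9 - 12)/(12 - 4) ≡ 14/8 mod 17. 8⁻¹ ≡ 15 (mod 17), so λ ≡ 6.
  x = λ² - 4 - 12 = 36 - 16 ≡ 3; y = λ·(4 - 3) - 12 ≡ 11. → (3, 11)

(3, 11)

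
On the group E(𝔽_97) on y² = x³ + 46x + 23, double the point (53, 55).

(34, 32)

tangent at (53, 55): λ = (3·53² + 46)/(2·55) ≡ 34/13. 13⁻¹ ≡ 15 (mod 97), so λ ≡ 34·15 ≡ 25.
  x = λ² - 53 - 53 = 625 - 106 ≡ 34; y = λ·(53 - 34) - 55 ≡ 32. → (34, 32)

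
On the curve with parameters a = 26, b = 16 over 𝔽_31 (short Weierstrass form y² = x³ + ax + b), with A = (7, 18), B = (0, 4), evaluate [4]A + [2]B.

(7, 13)

First 4A:
Repeated addition: build up to 4A.
2A: tangent at (7, 18): λ = (3·7² + 26)/(2·18) ≡ 18/5. 5⁻¹ ≡ 25 (mod 31), so λ ≡ 18·25 ≡ 16.
  x = λ² - 7 - 7 = 256 - 14 ≡ 25; y = λ·(7 - 25) - 18 ≡ 4. → (25, 4)
3A: (25, 4) + (7, 18). λ = (18 - 4)/(7 - 25) ≡ 14/13 mod 31. 13⁻¹ ≡ 12 (mod 31) since 13·12 = 156 ≡ 1, so λ ≡ 13.
  x = λ² - 25 - 7 = 169 - 32 ≡ 13; y = λ·(25 - 13) - 4 ≡ 28. → (13, 28)
4A: (13, 28) + (7, 18). λ = (18 - 28)/(7 - 13) ≡ 21/25 mod 31. 25⁻¹ ≡ 5 (mod 31), so λ ≡ 12.
  x = λ² - 13 - 7 = 144 - 20 ≡ 0; y = λ·(13 - 0) - 28 ≡ 4. → (0, 4)
4A = (0, 4).
Next 2B:
Repeated addition: build up to 2B.
2B: tangent at (0, 4): λ = (3·0² + 26)/(2·4) ≡ 26/8. 8⁻¹ ≡ 4 (mod 31), so λ ≡ 26·4 ≡ 11.
  x = λ² - 0 - 0 = 121 - 0 ≡ 28; y = λ·(0 - 28) - 4 ≡ 29. → (28, 29)
2B = (28, 29).
Finally 4A + 2B:
(0, 4) + (28, 29). λ = (29 - 4)/(28 - 0) ≡ 25/28 mod 31. 28⁻¹ ≡ 10 (mod 31), so λ ≡ 2.
  x = λ² - 0 - 28 = 4 - 28 ≡ 7; y = λ·(0 - 7) - 4 ≡ 13. → (7, 13)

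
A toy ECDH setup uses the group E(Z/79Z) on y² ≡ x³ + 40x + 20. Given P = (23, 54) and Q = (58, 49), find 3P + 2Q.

First 3P:
Repeated addition: build up to 3P.
2P: tangent at (23, 54): λ = (3·23² + 40)/(2·54) ≡ 47/29. 29⁻¹ ≡ 30 (mod 79), so λ ≡ 47·30 ≡ 67.
  x = λ² - 23 - 23 = 4489 - 46 ≡ 19; y = λ·(23 - 19) - 54 ≡ 56. → (19, 56)
3P: (19, 56) + (23, 54). λ = (54 - 56)/(23 - 19) ≡ 77/4 mod 79. 4⁻¹ ≡ 20 (mod 79), so λ ≡ 39.
  x = λ² - 19 - 23 = 1521 - 42 ≡ 57; y = λ·(19 - 57) - 56 ≡ 42. → (57, 42)
3P = (57, 42).
Next 2Q:
Repeated addition: build up to 2Q.
2Q: tangent at (58, 49): λ = (3·58² + 40)/(2·49) ≡ 20/19. 19⁻¹ ≡ 25 (mod 79), so λ ≡ 20·25 ≡ 26.
  x = λ² - 58 - 58 = 676 - 116 ≡ 7; y = λ·(58 - 7) - 49 ≡ 13. → (7, 13)
2Q = (7, 13).
Finally 3P + 2Q:
(57, 42) + (7, 13). λ = (13 - 42)/(7 - 57) ≡ 50/29 mod 79. 29⁻¹ ≡ 30 (mod 79) since 29·30 = 870 ≡ 1, so λ ≡ 78.
  x = λ² - 57 - 7 = 6084 - 64 ≡ 16; y = λ·(57 - 16) - 42 ≡ 75. → (16, 75)

(16, 75)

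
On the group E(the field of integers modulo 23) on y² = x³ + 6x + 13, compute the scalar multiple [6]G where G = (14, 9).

(0, 17)

Double-and-add on 6 = (110)₂. Start with G = (14, 9) for the leading 1-bit.
double: tangent at (14, 9): λ = (3·14² + 6)/(2·9) ≡ 19/18. 18⁻¹ ≡ 9 (mod 23), so λ ≡ 19·9 ≡ 10.
  x = λ² - 14 - 14 = 100 - 28 ≡ 3; y = λ·(14 - 3) - 9 ≡ 9. → (3, 9)
add G: (3, 9) + (14, 9). λ = (9 - 9)/(14 - 3) ≡ 0/11 mod 23. 11⁻¹ ≡ 21 (mod 23) since 11·21 = 231 ≡ 1, so λ ≡ 0.
  x = λ² - 3 - 14 = 0 - 17 ≡ 6; y = λ·(3 - 6) - 9 ≡ 14. → (6, 14)
double: tangent at (6, 14): λ = (3·6² + 6)/(2·14) ≡ 22/5. 5⁻¹ ≡ 14 (mod 23), so λ ≡ 22·14 ≡ 9.
  x = λ² - 6 - 6 = 81 - 12 ≡ 0; y = λ·(6 - 0) - 14 ≡ 17. → (0, 17)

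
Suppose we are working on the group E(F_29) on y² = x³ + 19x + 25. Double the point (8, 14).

tangent at (8, 14): λ = (3·8² + 19)/(2·14) ≡ 8/28. 28⁻¹ ≡ 28 (mod 29) since 28·28 = 784 ≡ 1, so λ ≡ 8·28 ≡ 21.
  x = λ² - 8 - 8 = 441 - 16 ≡ 19; y = λ·(8 - 19) - 14 ≡ 16. → (19, 16)

(19, 16)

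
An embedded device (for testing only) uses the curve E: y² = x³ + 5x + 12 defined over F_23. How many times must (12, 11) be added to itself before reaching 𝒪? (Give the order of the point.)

2P: tangent at (12, 11): λ = (3·12² + 5)/(2·11) ≡ 0/22. 22⁻¹ ≡ 22 (mod 23), so λ ≡ 0·22 ≡ 0.
  x = λ² - 12 - 12 = 0 - 24 ≡ 22; y = λ·(12 - 22) - 11 ≡ 12. → (22, 12)
3P: (22, 12) + (12, 11). λ = (11 - 12)/(12 - 22) ≡ 22/13 mod 23. 13⁻¹ ≡ 16 (mod 23) since 13·16 = 208 ≡ 1, so λ ≡ 7.
  x = λ² - 22 - 12 = 49 - 34 ≡ 15; y = λ·(22 - 15) - 12 ≡ 14. → (15, 14)
4P: (15, 14) + (12, 11). λ = (11 - 14)/(12 - 15) ≡ 20/20 mod 23. 20⁻¹ ≡ 15 (mod 23), so λ ≡ 1.
  x = λ² - 15 - 12 = 1 - 27 ≡ 20; y = λ·(15 - 20) - 14 ≡ 4. → (20, 4)
5P: (20, 4) + (12, 11). λ = (11 - 4)/(12 - 20) ≡ 7/15 mod 23. 15⁻¹ ≡ 20 (mod 23), so λ ≡ 2.
  x = λ² - 20 - 12 = 4 - 32 ≡ 18; y = λ·(20 - 18) - 4 ≡ 0. → (18, 0)
6P: (18, 0) + (12, 11). λ = (11 - 0)/(12 - 18) ≡ 11/17 mod 23. 17⁻¹ ≡ 19 (mod 23) since 17·19 = 323 ≡ 1, so λ ≡ 2.
  x = λ² - 18 - 12 = 4 - 30 ≡ 20; y = λ·(18 - 20) - 0 ≡ 19. → (20, 19)
7P: (20, 19) + (12, 11). λ = (11 - 19)/(12 - 20) ≡ 15/15 mod 23. 15⁻¹ ≡ 20 (mod 23) since 15·20 = 300 ≡ 1, so λ ≡ 1.
  x = λ² - 20 - 12 = 1 - 32 ≡ 15; y = λ·(20 - 15) - 19 ≡ 9. → (15, 9)
8P: (15, 9) + (12, 11). λ = (11 - 9)/(12 - 15) ≡ 2/20 mod 23. 20⁻¹ ≡ 15 (mod 23), so λ ≡ 7.
  x = λ² - 15 - 12 = 49 - 27 ≡ 22; y = λ·(15 - 22) - 9 ≡ 11. → (22, 11)
9P: (22, 11) + (12, 11). λ = (11 - 11)/(12 - 22) ≡ 0/13 mod 23. 13⁻¹ ≡ 16 (mod 23), so λ ≡ 0.
  x = λ² - 22 - 12 = 0 - 34 ≡ 12; y = λ·(22 - 12) - 11 ≡ 12. → (12, 12)
10P: (12, 12) + (12, 11): same x and y₁ ≡ -y₂, so the sum is 𝒪.
10P = 𝒪, so the order is 10.

10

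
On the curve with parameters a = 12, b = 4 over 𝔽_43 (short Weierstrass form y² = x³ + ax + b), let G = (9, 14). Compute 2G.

(13, 11)

tangent at (9, 14): λ = (3·9² + 12)/(2·14) ≡ 40/28. 28⁻¹ ≡ 20 (mod 43), so λ ≡ 40·20 ≡ 26.
  x = λ² - 9 - 9 = 676 - 18 ≡ 13; y = λ·(9 - 13) - 14 ≡ 11. → (13, 11)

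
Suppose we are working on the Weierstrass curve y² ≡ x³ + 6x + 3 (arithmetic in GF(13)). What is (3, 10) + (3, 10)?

tangent at (3, 10): λ = (3·3² + 6)/(2·10) ≡ 7/7. 7⁻¹ ≡ 2 (mod 13), so λ ≡ 7·2 ≡ 1.
  x = λ² - 3 - 3 = 1 - 6 ≡ 8; y = λ·(3 - 8) - 10 ≡ 11. → (8, 11)

(8, 11)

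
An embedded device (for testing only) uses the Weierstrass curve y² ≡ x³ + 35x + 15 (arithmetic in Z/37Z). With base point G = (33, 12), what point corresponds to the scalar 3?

Repeated addition: build up to 3G.
2G: tangent at (33, 12): λ = (3·33² + 35)/(2·12) ≡ 9/24. 24⁻¹ ≡ 17 (mod 37), so λ ≡ 9·17 ≡ 5.
  x = λ² - 33 - 33 = 25 - 66 ≡ 33; y = λ·(33 - 33) - 12 ≡ 25. → (33, 25)
3G: (33, 25) + (33, 12): same x and y₁ ≡ -y₂, so the sum is the point at infinity.

O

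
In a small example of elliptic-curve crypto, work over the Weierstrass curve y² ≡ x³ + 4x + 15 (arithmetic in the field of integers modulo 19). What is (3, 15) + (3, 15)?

tangent at (3, 15): λ = (3·3² + 4)/(2·15) ≡ 12/11. 11⁻¹ ≡ 7 (mod 19) since 11·7 = 77 ≡ 1, so λ ≡ 12·7 ≡ 8.
  x = λ² - 3 - 3 = 64 - 6 ≡ 1; y = λ·(3 - 1) - 15 ≡ 1. → (1, 1)

(1, 1)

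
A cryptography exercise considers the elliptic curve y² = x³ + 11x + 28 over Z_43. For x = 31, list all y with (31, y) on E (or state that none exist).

x³ + 11x + 28 = 30160 ≡ 17 (mod 43).
Square roots of 17 mod 43: 19 and 24 (since 19² = 361 ≡ 17).

19, 24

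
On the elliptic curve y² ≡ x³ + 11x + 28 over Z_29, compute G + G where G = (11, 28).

tangent at (11, 28): λ = (3·11² + 11)/(2·28) ≡ 26/27. 27⁻¹ ≡ 14 (mod 29) since 27·14 = 378 ≡ 1, so λ ≡ 26·14 ≡ 16.
  x = λ² - 11 - 11 = 256 - 22 ≡ 2; y = λ·(11 - 2) - 28 ≡ 0. → (2, 0)

(2, 0)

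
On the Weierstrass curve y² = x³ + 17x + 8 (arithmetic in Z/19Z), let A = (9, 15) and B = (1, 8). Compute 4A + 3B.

First 4A:
Repeated addition: build up to 4A.
2A: tangent at (9, 15): λ = (3·9² + 17)/(2·15) ≡ 13/11. 11⁻¹ ≡ 7 (mod 19) since 11·7 = 77 ≡ 1, so λ ≡ 13·7 ≡ 15.
  x = λ² - 9 - 9 = 225 - 18 ≡ 17; y = λ·(9 - 17) - 15 ≡ 17. → (17, 17)
3A: (17, 17) + (9, 15). λ = (15 - 17)/(9 - 17) ≡ 17/11 mod 19. 11⁻¹ ≡ 7 (mod 19) since 11·7 = 77 ≡ 1, so λ ≡ 5.
  x = λ² - 17 - 9 = 25 - 26 ≡ 18; y = λ·(17 - 18) - 17 ≡ 16. → (18, 16)
4A: (18, 16) + (9, 15). λ = (15 - 16)/(9 - 18) ≡ 18/10 mod 19. 10⁻¹ ≡ 2 (mod 19), so λ ≡ 17.
  x = λ² - 18 - 9 = 289 - 27 ≡ 15; y = λ·(18 - 15) - 16 ≡ 16. → (15, 16)
4A = (15, 16).
Next 3B:
Repeated addition: build up to 3B.
2B: tangent at (1, 8): λ = (3·1² + 17)/(2·8) ≡ 1/16. 16⁻¹ ≡ 6 (mod 19) since 16·6 = 96 ≡ 1, so λ ≡ 1·6 ≡ 6.
  x = λ² - 1 - 1 = 36 - 2 ≡ 15; y = λ·(1 - 15) - 8 ≡ 3. → (15, 3)
3B: (15, 3) + (1, 8). λ = (8 - 3)/(1 - 15) ≡ 5/5 mod 19. 5⁻¹ ≡ 4 (mod 19) since 5·4 = 20 ≡ 1, so λ ≡ 1.
  x = λ² - 15 - 1 = 1 - 16 ≡ 4; y = λ·(15 - 4) - 3 ≡ 8. → (4, 8)
3B = (4, 8).
Finally 4A + 3B:
(15, 16) + (4, 8). λ = (8 - 16)/(4 - 15) ≡ 11/8 mod 19. 8⁻¹ ≡ 12 (mod 19) since 8·12 = 96 ≡ 1, so λ ≡ 18.
  x = λ² - 15 - 4 = 324 - 19 ≡ 1; y = λ·(15 - 1) - 16 ≡ 8. → (1, 8)

(1, 8)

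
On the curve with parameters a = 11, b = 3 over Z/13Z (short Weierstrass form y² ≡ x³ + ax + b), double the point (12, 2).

(11, 8)

tangent at (12, 2): λ = (3·12² + 11)/(2·2) ≡ 1/4. 4⁻¹ ≡ 10 (mod 13), so λ ≡ 1·10 ≡ 10.
  x = λ² - 12 - 12 = 100 - 24 ≡ 11; y = λ·(12 - 11) - 2 ≡ 8. → (11, 8)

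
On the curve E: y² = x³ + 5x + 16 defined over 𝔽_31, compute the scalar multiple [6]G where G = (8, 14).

Double-and-add on 6 = (110)₂. Start with G = (8, 14) for the leading 1-bit.
double: tangent at (8, 14): λ = (3·8² + 5)/(2·14) ≡ 11/28. 28⁻¹ ≡ 10 (mod 31), so λ ≡ 11·10 ≡ 17.
  x = λ² - 8 - 8 = 289 - 16 ≡ 25; y = λ·(8 - 25) - 14 ≡ 7. → (25, 7)
add G: (25, 7) + (8, 14). λ = (14 - 7)/(8 - 25) ≡ 7/14 mod 31. 14⁻¹ ≡ 20 (mod 31) since 14·20 = 280 ≡ 1, so λ ≡ 16.
  x = λ² - 25 - 8 = 256 - 33 ≡ 6; y = λ·(25 - 6) - 7 ≡ 18. → (6, 18)
double: tangent at (6, 18): λ = (3·6² + 5)/(2·18) ≡ 20/5. 5⁻¹ ≡ 25 (mod 31), so λ ≡ 20·25 ≡ 4.
  x = λ² - 6 - 6 = 16 - 12 ≡ 4; y = λ·(6 - 4) - 18 ≡ 21. → (4, 21)

(4, 21)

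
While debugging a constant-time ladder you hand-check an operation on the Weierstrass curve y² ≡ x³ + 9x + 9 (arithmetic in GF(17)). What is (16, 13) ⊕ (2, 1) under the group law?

(15, 0)

(16, 13) + (2, 1). λ = (1 - 13)/(2 - 16) ≡ 5/3 mod 17. 3⁻¹ ≡ 6 (mod 17), so λ ≡ 13.
  x = λ² - 16 - 2 = 169 - 18 ≡ 15; y = λ·(16 - 15) - 13 ≡ 0. → (15, 0)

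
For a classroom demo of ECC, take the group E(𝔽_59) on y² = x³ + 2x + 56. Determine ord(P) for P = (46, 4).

8

2P: tangent at (46, 4): λ = (3·46² + 2)/(2·4) ≡ 37/8. 8⁻¹ ≡ 37 (mod 59), so λ ≡ 37·37 ≡ 12.
  x = λ² - 46 - 46 = 144 - 92 ≡ 52; y = λ·(46 - 52) - 4 ≡ 42. → (52, 42)
3P: (52, 42) + (46, 4). λ = (4 - 42)/(46 - 52) ≡ 21/53 mod 59. 53⁻¹ ≡ 49 (mod 59), so λ ≡ 26.
  x = λ² - 52 - 46 = 676 - 98 ≡ 47; y = λ·(52 - 47) - 42 ≡ 29. → (47, 29)
4P: (47, 29) + (46, 4). λ = (4 - 29)/(46 - 47) ≡ 34/58 mod 59. 58⁻¹ ≡ 58 (mod 59) since 58·58 = 3364 ≡ 1, so λ ≡ 25.
  x = λ² - 47 - 46 = 625 - 93 ≡ 1; y = λ·(47 - 1) - 29 ≡ 0. → (1, 0)
5P: (1, 0) + (46, 4). λ = (4 - 0)/(46 - 1) ≡ 4/45 mod 59. 45⁻¹ ≡ 21 (mod 59), so λ ≡ 25.
  x = λ² - 1 - 46 = 625 - 47 ≡ 47; y = λ·(1 - 47) - 0 ≡ 30. → (47, 30)
6P: (47, 30) + (46, 4). λ = (4 - 30)/(46 - 47) ≡ 33/58 mod 59. 58⁻¹ ≡ 58 (mod 59) since 58·58 = 3364 ≡ 1, so λ ≡ 26.
  x = λ² - 47 - 46 = 676 - 93 ≡ 52; y = λ·(47 - 52) - 30 ≡ 17. → (52, 17)
7P: (52, 17) + (46, 4). λ = (4 - 17)/(46 - 52) ≡ 46/53 mod 59. 53⁻¹ ≡ 49 (mod 59), so λ ≡ 12.
  x = λ² - 52 - 46 = 144 - 98 ≡ 46; y = λ·(52 - 46) - 17 ≡ 55. → (46, 55)
8P: (46, 55) + (46, 4): same x and y₁ ≡ -y₂, so the sum is O.
8P = O, so the order is 8.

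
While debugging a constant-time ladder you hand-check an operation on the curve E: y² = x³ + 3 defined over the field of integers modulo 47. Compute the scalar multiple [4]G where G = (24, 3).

(33, 28)

Double-and-add on 4 = (100)₂. Start with G = (24, 3) for the leading 1-bit.
double: tangent at (24, 3): λ = (3·24² + 0)/(2·3) ≡ 36/6. 6⁻¹ ≡ 8 (mod 47), so λ ≡ 36·8 ≡ 6.
  x = λ² - 24 - 24 = 36 - 48 ≡ 35; y = λ·(24 - 35) - 3 ≡ 25. → (35, 25)
double: tangent at (35, 25): λ = (3·35² + 0)/(2·25) ≡ 9/3. 3⁻¹ ≡ 16 (mod 47), so λ ≡ 9·16 ≡ 3.
  x = λ² - 35 - 35 = 9 - 70 ≡ 33; y = λ·(35 - 33) - 25 ≡ 28. → (33, 28)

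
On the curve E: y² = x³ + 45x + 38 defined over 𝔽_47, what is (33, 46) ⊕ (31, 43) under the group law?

(44, 8)

(33, 46) + (31, 43). λ = (43 - 46)/(31 - 33) ≡ 44/45 mod 47. 45⁻¹ ≡ 23 (mod 47), so λ ≡ 25.
  x = λ² - 33 - 31 = 625 - 64 ≡ 44; y = λ·(33 - 44) - 46 ≡ 8. → (44, 8)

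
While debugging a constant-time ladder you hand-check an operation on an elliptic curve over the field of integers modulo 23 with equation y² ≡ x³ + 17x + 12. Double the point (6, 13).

(17, 4)

tangent at (6, 13): λ = (3·6² + 17)/(2·13) ≡ 10/3. 3⁻¹ ≡ 8 (mod 23), so λ ≡ 10·8 ≡ 11.
  x = λ² - 6 - 6 = 121 - 12 ≡ 17; y = λ·(6 - 17) - 13 ≡ 4. → (17, 4)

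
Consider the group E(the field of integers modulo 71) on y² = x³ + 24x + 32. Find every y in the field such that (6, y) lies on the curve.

26, 45

x³ + 24x + 32 = 392 ≡ 37 (mod 71).
Square roots of 37 mod 71: 26 and 45 (since 26² = 676 ≡ 37).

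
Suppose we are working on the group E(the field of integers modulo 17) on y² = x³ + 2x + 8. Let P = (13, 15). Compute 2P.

tangent at (13, 15): λ = (3·13² + 2)/(2·15) ≡ 16/13. 13⁻¹ ≡ 4 (mod 17), so λ ≡ 16·4 ≡ 13.
  x = λ² - 13 - 13 = 169 - 26 ≡ 7; y = λ·(13 - 7) - 15 ≡ 12. → (7, 12)

(7, 12)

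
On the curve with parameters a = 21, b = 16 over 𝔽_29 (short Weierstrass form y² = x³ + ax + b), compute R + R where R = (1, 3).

(14, 3)

tangent at (1, 3): λ = (3·1² + 21)/(2·3) ≡ 24/6. 6⁻¹ ≡ 5 (mod 29) since 6·5 = 30 ≡ 1, so λ ≡ 24·5 ≡ 4.
  x = λ² - 1 - 1 = 16 - 2 ≡ 14; y = λ·(1 - 14) - 3 ≡ 3. → (14, 3)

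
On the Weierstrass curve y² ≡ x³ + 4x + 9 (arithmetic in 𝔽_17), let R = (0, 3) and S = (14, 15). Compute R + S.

(0, 3) + (14, 15). λ = (15 - 3)/(14 - 0) ≡ 12/14 mod 17. 14⁻¹ ≡ 11 (mod 17), so λ ≡ 13.
  x = λ² - 0 - 14 = 169 - 14 ≡ 2; y = λ·(0 - 2) - 3 ≡ 5. → (2, 5)

(2, 5)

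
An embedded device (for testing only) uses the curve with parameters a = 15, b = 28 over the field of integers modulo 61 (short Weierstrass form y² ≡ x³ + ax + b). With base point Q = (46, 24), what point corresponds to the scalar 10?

Repeated addition: build up to 10Q.
2Q: tangent at (46, 24): λ = (3·46² + 15)/(2·24) ≡ 19/48. 48⁻¹ ≡ 14 (mod 61), so λ ≡ 19·14 ≡ 22.
  x = λ² - 46 - 46 = 484 - 92 ≡ 26; y = λ·(46 - 26) - 24 ≡ 50. → (26, 50)
3Q: (26, 50) + (46, 24). λ = (24 - 50)/(46 - 26) ≡ 35/20 mod 61. 20⁻¹ ≡ 58 (mod 61) since 20·58 = 1160 ≡ 1, so λ ≡ 17.
  x = λ² - 26 - 46 = 289 - 72 ≡ 34; y = λ·(26 - 34) - 50 ≡ 58. → (34, 58)
4Q: (34, 58) + (46, 24). λ = (24 - 58)/(46 - 34) ≡ 27/12 mod 61. 12⁻¹ ≡ 56 (mod 61), so λ ≡ 48.
  x = λ² - 34 - 46 = 2304 - 80 ≡ 28; y = λ·(34 - 28) - 58 ≡ 47. → (28, 47)
5Q: (28, 47) + (46, 24). λ = (24 - 47)/(46 - 28) ≡ 38/18 mod 61. 18⁻¹ ≡ 17 (mod 61), so λ ≡ 36.
  x = λ² - 28 - 46 = 1296 - 74 ≡ 2; y = λ·(28 - 2) - 47 ≡ 35. → (2, 35)
6Q: (2, 35) + (46, 24). λ = (24 - 35)/(46 - 2) ≡ 50/44 mod 61. 44⁻¹ ≡ 43 (mod 61) since 44·43 = 1892 ≡ 1, so λ ≡ 15.
  x = λ² - 2 - 46 = 225 - 48 ≡ 55; y = λ·(2 - 55) - 35 ≡ 24. → (55, 24)
7Q: (55, 24) + (46, 24). λ = (24 - 24)/(46 - 55) ≡ 0/52 mod 61. 52⁻¹ ≡ 27 (mod 61), so λ ≡ 0.
  x = λ² - 55 - 46 = 0 - 101 ≡ 21; y = λ·(55 - 21) - 24 ≡ 37. → (21, 37)
8Q: (21, 37) + (46, 24). λ = (24 - 37)/(46 - 21) ≡ 48/25 mod 61. 25⁻¹ ≡ 22 (mod 61) since 25·22 = 550 ≡ 1, so λ ≡ 19.
  x = λ² - 21 - 46 = 361 - 67 ≡ 50; y = λ·(21 - 50) - 37 ≡ 22. → (50, 22)
9Q: (50, 22) + (46, 24). λ = (24 - 22)/(46 - 50) ≡ 2/57 mod 61. 57⁻¹ ≡ 15 (mod 61), so λ ≡ 30.
  x = λ² - 50 - 46 = 900 - 96 ≡ 11; y = λ·(50 - 11) - 22 ≡ 50. → (11, 50)
10Q: (11, 50) + (46, 24). λ = (24 - 50)/(46 - 11) ≡ 35/35 mod 61. 35⁻¹ ≡ 7 (mod 61), so λ ≡ 1.
  x = λ² - 11 - 46 = 1 - 57 ≡ 5; y = λ·(11 - 5) - 50 ≡ 17. → (5, 17)

(5, 17)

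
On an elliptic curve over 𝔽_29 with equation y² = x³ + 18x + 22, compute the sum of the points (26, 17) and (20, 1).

(26, 17) + (20, 1). λ = (1 - 17)/(20 - 26) ≡ 13/23 mod 29. 23⁻¹ ≡ 24 (mod 29), so λ ≡ 22.
  x = λ² - 26 - 20 = 484 - 46 ≡ 3; y = λ·(26 - 3) - 17 ≡ 25. → (3, 25)

(3, 25)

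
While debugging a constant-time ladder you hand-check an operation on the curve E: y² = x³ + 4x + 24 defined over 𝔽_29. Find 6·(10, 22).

Write Q = (10, 22).
Double-and-add on 6 = (110)₂. Start with Q = (10, 22) for the leading 1-bit.
double: tangent at (10, 22): λ = (3·10² + 4)/(2·22) ≡ 14/15. 15⁻¹ ≡ 2 (mod 29) since 15·2 = 30 ≡ 1, so λ ≡ 14·2 ≡ 28.
  x = λ² - 10 - 10 = 784 - 20 ≡ 10; y = λ·(10 - 10) - 22 ≡ 7. → (10, 7)
add Q: (10, 7) + (10, 22): same x and y₁ ≡ -y₂, so the sum is O.
double: O + O = O (identity).

O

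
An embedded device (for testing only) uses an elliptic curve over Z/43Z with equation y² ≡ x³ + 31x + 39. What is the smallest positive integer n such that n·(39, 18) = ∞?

10

2P: tangent at (39, 18): λ = (3·39² + 31)/(2·18) ≡ 36/36. 36⁻¹ ≡ 6 (mod 43) since 36·6 = 216 ≡ 1, so λ ≡ 36·6 ≡ 1.
  x = λ² - 39 - 39 = 1 - 78 ≡ 9; y = λ·(39 - 9) - 18 ≡ 12. → (9, 12)
3P: (9, 12) + (39, 18). λ = (18 - 12)/(39 - 9) ≡ 6/30 mod 43. 30⁻¹ ≡ 33 (mod 43) since 30·33 = 990 ≡ 1, so λ ≡ 26.
  x = λ² - 9 - 39 = 676 - 48 ≡ 26; y = λ·(9 - 26) - 12 ≡ 19. → (26, 19)
4P: (26, 19) + (39, 18). λ = (18 - 19)/(39 - 26) ≡ 42/13 mod 43. 13⁻¹ ≡ 10 (mod 43), so λ ≡ 33.
  x = λ² - 26 - 39 = 1089 - 65 ≡ 35; y = λ·(26 - 35) - 19 ≡ 28. → (35, 28)
5P: (35, 28) + (39, 18). λ = (18 - 28)/(39 - 35) ≡ 33/4 mod 43. 4⁻¹ ≡ 11 (mod 43) since 4·11 = 44 ≡ 1, so λ ≡ 19.
  x = λ² - 35 - 39 = 361 - 74 ≡ 29; y = λ·(35 - 29) - 28 ≡ 0. → (29, 0)
6P: (29, 0) + (39, 18). λ = (18 - 0)/(39 - 29) ≡ 18/10 mod 43. 10⁻¹ ≡ 13 (mod 43), so λ ≡ 19.
  x = λ² - 29 - 39 = 361 - 68 ≡ 35; y = λ·(29 - 35) - 0 ≡ 15. → (35, 15)
7P: (35, 15) + (39, 18). λ = (18 - 15)/(39 - 35) ≡ 3/4 mod 43. 4⁻¹ ≡ 11 (mod 43), so λ ≡ 33.
  x = λ² - 35 - 39 = 1089 - 74 ≡ 26; y = λ·(35 - 26) - 15 ≡ 24. → (26, 24)
8P: (26, 24) + (39, 18). λ = (18 - 24)/(39 - 26) ≡ 37/13 mod 43. 13⁻¹ ≡ 10 (mod 43), so λ ≡ 26.
  x = λ² - 26 - 39 = 676 - 65 ≡ 9; y = λ·(26 - 9) - 24 ≡ 31. → (9, 31)
9P: (9, 31) + (39, 18). λ = (18 - 31)/(39 - 9) ≡ 30/30 mod 43. 30⁻¹ ≡ 33 (mod 43) since 30·33 = 990 ≡ 1, so λ ≡ 1.
  x = λ² - 9 - 39 = 1 - 48 ≡ 39; y = λ·(9 - 39) - 31 ≡ 25. → (39, 25)
10P: (39, 25) + (39, 18): same x and y₁ ≡ -y₂, so the sum is ∞.
10P = ∞, so the order is 10.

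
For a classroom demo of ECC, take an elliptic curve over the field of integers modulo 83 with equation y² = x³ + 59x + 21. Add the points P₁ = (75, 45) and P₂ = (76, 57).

(75, 45) + (76, 57). λ = (57 - 45)/(76 - 75) ≡ 12/1 mod 83. 1⁻¹ ≡ 1 (mod 83), so λ ≡ 12.
  x = λ² - 75 - 76 = 144 - 151 ≡ 76; y = λ·(75 - 76) - 45 ≡ 26. → (76, 26)

(76, 26)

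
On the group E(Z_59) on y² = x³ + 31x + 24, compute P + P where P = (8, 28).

(29, 58)

tangent at (8, 28): λ = (3·8² + 31)/(2·28) ≡ 46/56. 56⁻¹ ≡ 39 (mod 59) since 56·39 = 2184 ≡ 1, so λ ≡ 46·39 ≡ 24.
  x = λ² - 8 - 8 = 576 - 16 ≡ 29; y = λ·(8 - 29) - 28 ≡ 58. → (29, 58)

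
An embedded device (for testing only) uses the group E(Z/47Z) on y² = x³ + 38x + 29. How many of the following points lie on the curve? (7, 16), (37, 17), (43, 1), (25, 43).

1

(7, 16): 16² ≡ 21, rhs ≡ 27 → off.
(37, 17): 17² ≡ 7, rhs ≡ 12 → off.
(43, 1): 1² ≡ 1, rhs ≡ 1 → on.
(25, 43): 43² ≡ 16, rhs ≡ 13 → off.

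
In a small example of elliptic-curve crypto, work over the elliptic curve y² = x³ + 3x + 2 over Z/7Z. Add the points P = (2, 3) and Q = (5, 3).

(0, 4)

(2, 3) + (5, 3). λ = (3 - 3)/(5 - 2) ≡ 0/3 mod 7. 3⁻¹ ≡ 5 (mod 7) since 3·5 = 15 ≡ 1, so λ ≡ 0.
  x = λ² - 2 - 5 = 0 - 7 ≡ 0; y = λ·(2 - 0) - 3 ≡ 4. → (0, 4)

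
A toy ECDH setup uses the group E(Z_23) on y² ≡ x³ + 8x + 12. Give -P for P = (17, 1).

(17, 22)

-(17, 1) = (17, -1 mod 23) = (17, 22).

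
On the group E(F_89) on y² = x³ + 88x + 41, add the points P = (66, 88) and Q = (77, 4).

(66, 88) + (77, 4). λ = (4 - 88)/(77 - 66) ≡ 5/11 mod 89. 11⁻¹ ≡ 81 (mod 89) since 11·81 = 891 ≡ 1, so λ ≡ 49.
  x = λ² - 66 - 77 = 2401 - 143 ≡ 33; y = λ·(66 - 33) - 88 ≡ 16. → (33, 16)

(33, 16)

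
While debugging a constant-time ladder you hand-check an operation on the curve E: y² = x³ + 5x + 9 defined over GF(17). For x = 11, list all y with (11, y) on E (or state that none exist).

x³ + 5x + 9 = 1395 ≡ 1 (mod 17).
Square roots of 1 mod 17: 1 and 16 (since 1² = 1 ≡ 1).

1, 16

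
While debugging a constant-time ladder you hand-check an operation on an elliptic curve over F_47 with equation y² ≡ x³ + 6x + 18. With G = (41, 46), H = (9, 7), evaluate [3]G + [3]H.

(30, 28)

First 3G:
Repeated addition: build up to 3G.
2G: tangent at (41, 46): λ = (3·41² + 6)/(2·46) ≡ 20/45. 45⁻¹ ≡ 23 (mod 47) since 45·23 = 1035 ≡ 1, so λ ≡ 20·23 ≡ 37.
  x = λ² - 41 - 41 = 1369 - 82 ≡ 18; y = λ·(41 - 18) - 46 ≡ 6. → (18, 6)
3G: (18, 6) + (41, 46). λ = (46 - 6)/(41 - 18) ≡ 40/23 mod 47. 23⁻¹ ≡ 45 (mod 47), so λ ≡ 14.
  x = λ² - 18 - 41 = 196 - 59 ≡ 43; y = λ·(18 - 43) - 6 ≡ 20. → (43, 20)
3G = (43, 20).
Next 3H:
Repeated addition: build up to 3H.
2H: tangent at (9, 7): λ = (3·9² + 6)/(2·7) ≡ 14/14. 14⁻¹ ≡ 37 (mod 47), so λ ≡ 14·37 ≡ 1.
  x = λ² - 9 - 9 = 1 - 18 ≡ 30; y = λ·(9 - 30) - 7 ≡ 19. → (30, 19)
3H: (30, 19) + (9, 7). λ = (7 - 19)/(9 - 30) ≡ 35/26 mod 47. 26⁻¹ ≡ 38 (mod 47), so λ ≡ 14.
  x = λ² - 30 - 9 = 196 - 39 ≡ 16; y = λ·(30 - 16) - 19 ≡ 36. → (16, 36)
3H = (16, 36).
Finally 3G + 3H:
(43, 20) + (16, 36). λ = (36 - 20)/(16 - 43) ≡ 16/20 mod 47. 20⁻¹ ≡ 40 (mod 47) since 20·40 = 800 ≡ 1, so λ ≡ 29.
  x = λ² - 43 - 16 = 841 - 59 ≡ 30; y = λ·(43 - 30) - 20 ≡ 28. → (30, 28)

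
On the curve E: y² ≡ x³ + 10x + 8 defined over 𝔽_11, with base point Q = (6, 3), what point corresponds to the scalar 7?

Repeated addition: build up to 7Q.
2Q: tangent at (6, 3): λ = (3·6² + 10)/(2·3) ≡ 8/6. 6⁻¹ ≡ 2 (mod 11), so λ ≡ 8·2 ≡ 5.
  x = λ² - 6 - 6 = 25 - 12 ≡ 2; y = λ·(6 - 2) - 3 ≡ 6. → (2, 6)
3Q: (2, 6) + (6, 3). λ = (3 - 6)/(6 - 2) ≡ 8/4 mod 11. 4⁻¹ ≡ 3 (mod 11), so λ ≡ 2.
  x = λ² - 2 - 6 = 4 - 8 ≡ 7; y = λ·(2 - 7) - 6 ≡ 6. → (7, 6)
4Q: (7, 6) + (6, 3). λ = (3 - 6)/(6 - 7) ≡ 8/10 mod 11. 10⁻¹ ≡ 10 (mod 11), so λ ≡ 3.
  x = λ² - 7 - 6 = 9 - 13 ≡ 7; y = λ·(7 - 7) - 6 ≡ 5. → (7, 5)
5Q: (7, 5) + (6, 3). λ = (3 - 5)/(6 - 7) ≡ 9/10 mod 11. 10⁻¹ ≡ 10 (mod 11), so λ ≡ 2.
  x = λ² - 7 - 6 = 4 - 13 ≡ 2; y = λ·(7 - 2) - 5 ≡ 5. → (2, 5)
6Q: (2, 5) + (6, 3). λ = (3 - 5)/(6 - 2) ≡ 9/4 mod 11. 4⁻¹ ≡ 3 (mod 11) since 4·3 = 12 ≡ 1, so λ ≡ 5.
  x = λ² - 2 - 6 = 25 - 8 ≡ 6; y = λ·(2 - 6) - 5 ≡ 8. → (6, 8)
7Q: (6, 8) + (6, 3): same x and y₁ ≡ -y₂, so the sum is O.

O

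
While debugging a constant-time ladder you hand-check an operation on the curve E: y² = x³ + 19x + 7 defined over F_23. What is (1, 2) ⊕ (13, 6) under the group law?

(4, 20)

(1, 2) + (13, 6). λ = (6 - 2)/(13 - 1) ≡ 4/12 mod 23. 12⁻¹ ≡ 2 (mod 23) since 12·2 = 24 ≡ 1, so λ ≡ 8.
  x = λ² - 1 - 13 = 64 - 14 ≡ 4; y = λ·(1 - 4) - 2 ≡ 20. → (4, 20)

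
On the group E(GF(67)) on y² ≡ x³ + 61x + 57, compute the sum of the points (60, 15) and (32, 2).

(60, 15) + (32, 2). λ = (2 - 15)/(32 - 60) ≡ 54/39 mod 67. 39⁻¹ ≡ 55 (mod 67), so λ ≡ 22.
  x = λ² - 60 - 32 = 484 - 92 ≡ 57; y = λ·(60 - 57) - 15 ≡ 51. → (57, 51)

(57, 51)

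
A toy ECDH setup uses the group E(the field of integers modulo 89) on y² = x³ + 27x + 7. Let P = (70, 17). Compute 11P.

(35, 22)

Repeated addition: build up to 11P.
2P: tangent at (70, 17): λ = (3·70² + 27)/(2·17) ≡ 42/34. 34⁻¹ ≡ 55 (mod 89) since 34·55 = 1870 ≡ 1, so λ ≡ 42·55 ≡ 85.
  x = λ² - 70 - 70 = 7225 - 140 ≡ 54; y = λ·(70 - 54) - 17 ≡ 8. → (54, 8)
3P: (54, 8) + (70, 17). λ = (17 - 8)/(70 - 54) ≡ 9/16 mod 89. 16⁻¹ ≡ 39 (mod 89), so λ ≡ 84.
  x = λ² - 54 - 70 = 7056 - 124 ≡ 79; y = λ·(54 - 79) - 8 ≡ 28. → (79, 28)
4P: (79, 28) + (70, 17). λ = (17 - 28)/(70 - 79) ≡ 78/80 mod 89. 80⁻¹ ≡ 79 (mod 89), so λ ≡ 21.
  x = λ² - 79 - 70 = 441 - 149 ≡ 25; y = λ·(79 - 25) - 28 ≡ 38. → (25, 38)
5P: (25, 38) + (70, 17). λ = (17 - 38)/(70 - 25) ≡ 68/45 mod 89. 45⁻¹ ≡ 2 (mod 89) since 45·2 = 90 ≡ 1, so λ ≡ 47.
  x = λ² - 25 - 70 = 2209 - 95 ≡ 67; y = λ·(25 - 67) - 38 ≡ 35. → (67, 35)
6P: (67, 35) + (70, 17). λ = (17 - 35)/(70 - 67) ≡ 71/3 mod 89. 3⁻¹ ≡ 30 (mod 89), so λ ≡ 83.
  x = λ² - 67 - 70 = 6889 - 137 ≡ 77; y = λ·(67 - 77) - 35 ≡ 25. → (77, 25)
7P: (77, 25) + (70, 17). λ = (17 - 25)/(70 - 77) ≡ 81/82 mod 89. 82⁻¹ ≡ 38 (mod 89), so λ ≡ 52.
  x = λ² - 77 - 70 = 2704 - 147 ≡ 65; y = λ·(77 - 65) - 25 ≡ 65. → (65, 65)
8P: (65, 65) + (70, 17). λ = (17 - 65)/(70 - 65) ≡ 41/5 mod 89. 5⁻¹ ≡ 18 (mod 89) since 5·18 = 90 ≡ 1, so λ ≡ 26.
  x = λ² - 65 - 70 = 676 - 135 ≡ 7; y = λ·(65 - 7) - 65 ≡ 19. → (7, 19)
9P: (7, 19) + (70, 17). λ = (17 - 19)/(70 - 7) ≡ 87/63 mod 89. 63⁻¹ ≡ 65 (mod 89) since 63·65 = 4095 ≡ 1, so λ ≡ 48.
  x = λ² - 7 - 70 = 2304 - 77 ≡ 2; y = λ·(7 - 2) - 19 ≡ 43. → (2, 43)
10P: (2, 43) + (70, 17). λ = (17 - 43)/(70 - 2) ≡ 63/68 mod 89. 68⁻¹ ≡ 72 (mod 89), so λ ≡ 86.
  x = λ² - 2 - 70 = 7396 - 72 ≡ 26; y = λ·(2 - 26) - 43 ≡ 29. → (26, 29)
11P: (26, 29) + (70, 17). λ = (17 - 29)/(70 - 26) ≡ 77/44 mod 89. 44⁻¹ ≡ 87 (mod 89) since 44·87 = 3828 ≡ 1, so λ ≡ 24.
  x = λ² - 26 - 70 = 576 - 96 ≡ 35; y = λ·(26 - 35) - 29 ≡ 22. → (35, 22)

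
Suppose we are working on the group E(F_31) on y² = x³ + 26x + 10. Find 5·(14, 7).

(2, 15)

Write P = (14, 7).
Repeated addition: build up to 5P.
2P: tangent at (14, 7): λ = (3·14² + 26)/(2·7) ≡ 25/14. 14⁻¹ ≡ 20 (mod 31), so λ ≡ 25·20 ≡ 4.
  x = λ² - 14 - 14 = 16 - 28 ≡ 19; y = λ·(14 - 19) - 7 ≡ 4. → (19, 4)
3P: (19, 4) + (14, 7). λ = (7 - 4)/(14 - 19) ≡ 3/26 mod 31. 26⁻¹ ≡ 6 (mod 31), so λ ≡ 18.
  x = λ² - 19 - 14 = 324 - 33 ≡ 12; y = λ·(19 - 12) - 4 ≡ 29. → (12, 29)
4P: (12, 29) + (14, 7). λ = (7 - 29)/(14 - 12) ≡ 9/2 mod 31. 2⁻¹ ≡ 16 (mod 31) since 2·16 = 32 ≡ 1, so λ ≡ 20.
  x = λ² - 12 - 14 = 400 - 26 ≡ 2; y = λ·(12 - 2) - 29 ≡ 16. → (2, 16)
5P: (2, 16) + (14, 7). λ = (7 - 16)/(14 - 2) ≡ 22/12 mod 31. 12⁻¹ ≡ 13 (mod 31), so λ ≡ 7.
  x = λ² - 2 - 14 = 49 - 16 ≡ 2; y = λ·(2 - 2) - 16 ≡ 15. → (2, 15)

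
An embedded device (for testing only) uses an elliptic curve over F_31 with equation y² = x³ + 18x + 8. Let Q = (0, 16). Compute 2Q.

tangent at (0, 16): λ = (3·0² + 18)/(2·16) ≡ 18/1. 1⁻¹ ≡ 1 (mod 31), so λ ≡ 18·1 ≡ 18.
  x = λ² - 0 - 0 = 324 - 0 ≡ 14; y = λ·(0 - 14) - 16 ≡ 11. → (14, 11)

(14, 11)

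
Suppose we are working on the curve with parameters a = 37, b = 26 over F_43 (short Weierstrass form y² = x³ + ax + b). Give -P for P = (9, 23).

(9, 20)

-(9, 23) = (9, -23 mod 43) = (9, 20).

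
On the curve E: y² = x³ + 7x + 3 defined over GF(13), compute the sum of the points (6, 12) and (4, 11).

(6, 12) + (4, 11). λ = (11 - 12)/(4 - 6) ≡ 12/11 mod 13. 11⁻¹ ≡ 6 (mod 13) since 11·6 = 66 ≡ 1, so λ ≡ 7.
  x = λ² - 6 - 4 = 49 - 10 ≡ 0; y = λ·(6 - 0) - 12 ≡ 4. → (0, 4)

(0, 4)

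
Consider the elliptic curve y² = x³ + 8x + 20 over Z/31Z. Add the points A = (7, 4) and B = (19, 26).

(7, 4) + (19, 26). λ = (26 - 4)/(19 - 7) ≡ 22/12 mod 31. 12⁻¹ ≡ 13 (mod 31) since 12·13 = 156 ≡ 1, so λ ≡ 7.
  x = λ² - 7 - 19 = 49 - 26 ≡ 23; y = λ·(7 - 23) - 4 ≡ 8. → (23, 8)

(23, 8)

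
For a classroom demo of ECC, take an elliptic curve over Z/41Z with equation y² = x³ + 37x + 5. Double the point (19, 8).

(24, 11)

tangent at (19, 8): λ = (3·19² + 37)/(2·8) ≡ 13/16. 16⁻¹ ≡ 18 (mod 41), so λ ≡ 13·18 ≡ 29.
  x = λ² - 19 - 19 = 841 - 38 ≡ 24; y = λ·(19 - 24) - 8 ≡ 11. → (24, 11)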